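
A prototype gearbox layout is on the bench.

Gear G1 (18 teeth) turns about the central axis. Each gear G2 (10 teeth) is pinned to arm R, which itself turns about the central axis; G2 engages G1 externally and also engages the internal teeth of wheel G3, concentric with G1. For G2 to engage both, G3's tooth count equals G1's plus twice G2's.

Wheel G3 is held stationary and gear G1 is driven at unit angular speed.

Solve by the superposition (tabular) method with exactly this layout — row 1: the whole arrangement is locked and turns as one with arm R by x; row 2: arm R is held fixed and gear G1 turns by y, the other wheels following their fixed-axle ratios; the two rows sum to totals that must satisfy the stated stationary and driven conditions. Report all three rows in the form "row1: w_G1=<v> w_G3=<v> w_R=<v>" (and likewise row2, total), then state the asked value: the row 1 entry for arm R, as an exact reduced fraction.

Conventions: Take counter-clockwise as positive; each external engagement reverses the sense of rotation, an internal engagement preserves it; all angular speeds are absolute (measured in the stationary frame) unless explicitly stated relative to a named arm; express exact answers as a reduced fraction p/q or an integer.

planetary set (18T centre, 10T on arm, 38T internal) — Willis relation
row 1 — lock + rotate with arm: ω_sun = ω_ring = ω_arm = x
superposition row 2 [arm held]: sun y, ring −(18/38)·y, arm 0
boundary: total ω_ring = x − (18/38)·y = 0 and total ω_sun = x + y = 1  ⇒  y = 19/28, x = 9/28
row 2 ring = −(18/38)·19/28 = -9/28
totals (row 1 + row 2): sun 9/28 + 19/28 = 1, ring 9/28 + (-9/28) = 0, arm 9/28 + 0 = 9/28
asked cell (row1, arm) = 9/28

row1: w_G1=9/28 w_G3=9/28 w_R=9/28
row2: w_G1=19/28 w_G3=-9/28 w_R=0
total: w_G1=1 w_G3=0 w_R=9/28
asked value: 9/28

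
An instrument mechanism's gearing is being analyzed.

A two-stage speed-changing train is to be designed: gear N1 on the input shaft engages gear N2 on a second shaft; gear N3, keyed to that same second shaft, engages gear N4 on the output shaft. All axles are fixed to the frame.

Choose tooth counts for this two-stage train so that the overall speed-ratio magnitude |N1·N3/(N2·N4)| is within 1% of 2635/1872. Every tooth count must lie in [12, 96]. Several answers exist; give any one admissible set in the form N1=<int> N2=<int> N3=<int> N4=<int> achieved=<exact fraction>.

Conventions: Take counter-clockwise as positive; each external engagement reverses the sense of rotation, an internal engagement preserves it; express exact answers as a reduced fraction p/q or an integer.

topology: fixed-axis compound train — 2 stages, target 2635/1872
target = 2635/1872 in lowest terms: an exact hit needs N1·N3 = k·2635 and N2·N4 = k·1872 for one integer k, every count in [12, 96]; additionally prefer no 1:1 stage (N1 ≠ N2, N3 ≠ N4)
k = 1: N1·N3 = 2635 = 31·85, N2·N4 = 1872 = 24·78
achieved = 31·85/(24·78) = 2635/1872; |achieved − target| = 0 ≤ 527/37440 ✓

N1=31 N2=24 N3=85 N4=78 achieved=2635/1872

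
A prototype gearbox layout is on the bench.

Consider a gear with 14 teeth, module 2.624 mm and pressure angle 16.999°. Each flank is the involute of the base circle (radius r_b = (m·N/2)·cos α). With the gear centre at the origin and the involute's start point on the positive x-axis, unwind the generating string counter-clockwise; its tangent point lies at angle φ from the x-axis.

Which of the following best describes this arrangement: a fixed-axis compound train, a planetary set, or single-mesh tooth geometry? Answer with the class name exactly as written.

single-mesh tooth geometry

single-mesh involute tooth geometry (14T wheel at module 2.624)
classification: single-mesh tooth geometry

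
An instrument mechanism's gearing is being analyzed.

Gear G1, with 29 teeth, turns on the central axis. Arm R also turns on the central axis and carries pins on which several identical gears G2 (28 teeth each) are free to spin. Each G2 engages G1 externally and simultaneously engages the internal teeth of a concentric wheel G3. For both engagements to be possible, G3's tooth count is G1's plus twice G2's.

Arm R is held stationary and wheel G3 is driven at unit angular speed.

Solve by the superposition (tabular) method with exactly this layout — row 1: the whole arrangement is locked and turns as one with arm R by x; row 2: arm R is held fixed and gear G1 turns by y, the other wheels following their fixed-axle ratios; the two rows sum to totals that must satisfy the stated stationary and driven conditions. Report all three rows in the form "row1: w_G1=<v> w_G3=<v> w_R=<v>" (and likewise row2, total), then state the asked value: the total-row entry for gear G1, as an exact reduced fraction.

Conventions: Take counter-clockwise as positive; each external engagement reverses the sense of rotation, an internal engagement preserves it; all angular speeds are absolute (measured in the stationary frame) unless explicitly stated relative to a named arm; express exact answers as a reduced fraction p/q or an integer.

topology: planetary set — G1 29T / G2 28T / G3 85T, arm = carrier (Willis)
row 1: whole set turns with the arm by x
row 2 (arm held, sun turns y): ω_ring = −(29/85)·y, ω_arm = 0
boundary: total ω_arm = x = 0 and total ω_ring = x − (29/85)·y = 1  ⇒  y = -85/29, x = 0
row 2 ring = −(29/85)·(-85/29) = 1
totals (row 1 + row 2): sun 0 + (-85/29) = -85/29, ring 0 + 1 = 1, arm 0 + 0 = 0
asked cell (total, sun) = -85/29

row1: w_G1=0 w_G3=0 w_R=0
row2: w_G1=-85/29 w_G3=1 w_R=0
total: w_G1=-85/29 w_G3=1 w_R=0
asked value: -85/29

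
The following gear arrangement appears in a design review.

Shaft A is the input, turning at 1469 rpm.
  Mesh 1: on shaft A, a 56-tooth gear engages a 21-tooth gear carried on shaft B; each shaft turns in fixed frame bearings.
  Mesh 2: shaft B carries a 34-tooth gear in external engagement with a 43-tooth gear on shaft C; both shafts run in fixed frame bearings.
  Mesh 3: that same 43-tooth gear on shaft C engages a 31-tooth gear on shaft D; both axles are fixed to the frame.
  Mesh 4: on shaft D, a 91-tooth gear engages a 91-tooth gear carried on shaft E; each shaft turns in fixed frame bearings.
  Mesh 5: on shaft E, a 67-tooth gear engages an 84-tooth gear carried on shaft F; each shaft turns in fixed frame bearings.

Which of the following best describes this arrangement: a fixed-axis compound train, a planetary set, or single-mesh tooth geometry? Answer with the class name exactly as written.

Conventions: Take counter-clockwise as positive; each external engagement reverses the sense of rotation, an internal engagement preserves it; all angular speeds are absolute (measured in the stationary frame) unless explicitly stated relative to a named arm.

fixed-axis compound train

topology: fixed-axis compound train — 5 meshes, A→F
classification: fixed-axis compound train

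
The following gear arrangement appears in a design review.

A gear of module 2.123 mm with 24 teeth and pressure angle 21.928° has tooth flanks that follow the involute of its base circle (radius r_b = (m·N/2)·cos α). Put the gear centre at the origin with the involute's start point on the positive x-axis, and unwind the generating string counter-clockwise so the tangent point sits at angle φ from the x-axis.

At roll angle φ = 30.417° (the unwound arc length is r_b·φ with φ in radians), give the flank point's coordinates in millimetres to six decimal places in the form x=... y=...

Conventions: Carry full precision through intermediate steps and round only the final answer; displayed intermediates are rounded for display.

recognized (one wheel, involute flank): single-mesh tooth geometry, m = 2.123, N = 24
pitch radius r_p = m·N/2 = 2.123·24/2 = 25.476000
base radius r_b = r_p·cos α = 25.476000·cos 21.928° = 23.632910
roll angle φ = 30.417° = 0.53087680 rad
x = r_b·(cos φ + φ·sin φ) = 26.732151
y = r_b·(sin φ − φ·cos φ) = 1.145744

x=26.732151 y=1.145744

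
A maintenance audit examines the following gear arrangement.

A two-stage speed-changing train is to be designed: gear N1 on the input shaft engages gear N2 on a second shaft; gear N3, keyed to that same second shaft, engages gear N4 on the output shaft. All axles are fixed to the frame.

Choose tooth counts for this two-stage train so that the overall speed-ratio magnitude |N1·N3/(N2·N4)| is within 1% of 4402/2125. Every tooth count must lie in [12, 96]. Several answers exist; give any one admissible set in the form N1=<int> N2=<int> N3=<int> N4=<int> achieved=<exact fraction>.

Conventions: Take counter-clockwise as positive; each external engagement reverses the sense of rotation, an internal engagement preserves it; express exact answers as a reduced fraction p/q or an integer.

design class (target 4402/2125): fixed-axis compound train
target = 4402/2125 in lowest terms: an exact hit needs N1·N3 = k·4402 and N2·N4 = k·2125 for one integer k, every count in [12, 96]; additionally prefer no 1:1 stage (N1 ≠ N2, N3 ≠ N4)
k = 1: N1·N3 = 4402 = 62·71, N2·N4 = 2125 = 25·85
achieved = 62·71/(25·85) = 4402/2125; |achieved − target| = 0 ≤ 2201/106250 ✓

N1=62 N2=25 N3=71 N4=85 achieved=4402/2125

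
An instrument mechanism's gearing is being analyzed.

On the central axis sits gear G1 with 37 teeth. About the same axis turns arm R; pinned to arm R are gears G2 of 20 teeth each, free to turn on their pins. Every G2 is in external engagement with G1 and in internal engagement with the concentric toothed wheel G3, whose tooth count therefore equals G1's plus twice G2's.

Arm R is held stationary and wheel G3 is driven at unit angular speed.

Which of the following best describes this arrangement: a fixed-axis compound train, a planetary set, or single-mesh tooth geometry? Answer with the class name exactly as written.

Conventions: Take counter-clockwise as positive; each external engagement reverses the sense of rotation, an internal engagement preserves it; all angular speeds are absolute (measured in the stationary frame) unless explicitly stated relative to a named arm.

topology: planetary set — G1 37T / G2 20T / G3 77T, arm = carrier (Willis)
classification: planetary set

planetary set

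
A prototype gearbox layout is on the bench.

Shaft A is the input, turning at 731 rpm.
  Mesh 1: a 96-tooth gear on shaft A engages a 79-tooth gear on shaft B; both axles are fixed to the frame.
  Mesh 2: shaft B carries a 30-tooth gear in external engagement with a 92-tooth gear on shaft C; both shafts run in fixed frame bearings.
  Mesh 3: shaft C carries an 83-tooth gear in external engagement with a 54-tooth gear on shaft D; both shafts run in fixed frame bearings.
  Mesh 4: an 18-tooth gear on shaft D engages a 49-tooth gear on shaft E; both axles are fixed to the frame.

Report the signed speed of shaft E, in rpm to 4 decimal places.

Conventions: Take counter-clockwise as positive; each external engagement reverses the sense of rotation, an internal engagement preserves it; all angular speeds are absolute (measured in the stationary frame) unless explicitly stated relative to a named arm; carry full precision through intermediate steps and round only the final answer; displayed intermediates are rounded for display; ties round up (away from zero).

+163.5519 rpm

recognized (5 fixed axles, 4 meshes): fixed-axis compound train
mesh 1 [96T→79T]: ω = 731.0000×96/79 = 888.3038 rpm, sense flips to −
mesh 2 [30T→92T]: ω = 888.3038×30/92 = 289.6643 rpm, sense flips to +
mesh 3 [83T→54T]: ω = 289.6643×83/54 = 445.2247 rpm, sense flips to −
mesh 4 [18T→49T]: ω = 445.2247×18/49 = 163.5519 rpm, sense flips to +
signed output speed = +163.5519 rpm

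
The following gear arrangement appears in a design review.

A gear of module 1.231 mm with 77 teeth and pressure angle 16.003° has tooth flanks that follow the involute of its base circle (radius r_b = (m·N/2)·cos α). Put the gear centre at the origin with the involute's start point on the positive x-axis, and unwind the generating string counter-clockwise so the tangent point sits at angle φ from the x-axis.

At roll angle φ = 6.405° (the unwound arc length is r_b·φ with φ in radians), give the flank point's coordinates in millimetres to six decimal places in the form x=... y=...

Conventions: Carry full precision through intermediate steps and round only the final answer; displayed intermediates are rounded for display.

single-mesh involute tooth geometry (77T wheel at module 1.231)
pitch radius r_p = m·N/2 = 1.231·77/2 = 47.393500
base radius r_b = r_p·cos α = 47.393500·cos 16.003° = 45.556872
roll angle φ = 6.405° = 0.11178834 rad
x = r_b·(cos φ + φ·sin φ) = 45.840637
y = r_b·(sin φ − φ·cos φ) = 0.021187

x=45.840637 y=0.021187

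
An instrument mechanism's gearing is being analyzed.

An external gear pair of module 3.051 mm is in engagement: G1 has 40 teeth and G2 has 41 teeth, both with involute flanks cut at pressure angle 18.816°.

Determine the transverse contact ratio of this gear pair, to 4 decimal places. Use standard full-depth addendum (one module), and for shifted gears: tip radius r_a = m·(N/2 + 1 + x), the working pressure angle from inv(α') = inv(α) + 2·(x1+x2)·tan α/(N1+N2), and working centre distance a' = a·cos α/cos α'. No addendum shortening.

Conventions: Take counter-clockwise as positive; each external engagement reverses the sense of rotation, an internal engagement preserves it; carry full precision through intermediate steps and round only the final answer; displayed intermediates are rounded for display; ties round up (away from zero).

class = single-mesh tooth geometry [involute pair 40T × 41T, m = 3.051]
base radii: r_b1 = 57.759044, r_b2 = 59.203020
tip radii: r_a1 = 64.071000, r_a2 = 65.596500
no profile shift: α' = α, a' = a
action lengths: √(r_a1²−r_b1²) = 27.730594, √(r_a2²−r_b2²) = 28.247180
base pitch p_b = π·m·cos α = 9.072769
CR = (27.730594 + 28.247180 − 123.565500·sin 18.81600°)/9.072769 = 1.777207
contact ratio ≈ 1.7772

1.7772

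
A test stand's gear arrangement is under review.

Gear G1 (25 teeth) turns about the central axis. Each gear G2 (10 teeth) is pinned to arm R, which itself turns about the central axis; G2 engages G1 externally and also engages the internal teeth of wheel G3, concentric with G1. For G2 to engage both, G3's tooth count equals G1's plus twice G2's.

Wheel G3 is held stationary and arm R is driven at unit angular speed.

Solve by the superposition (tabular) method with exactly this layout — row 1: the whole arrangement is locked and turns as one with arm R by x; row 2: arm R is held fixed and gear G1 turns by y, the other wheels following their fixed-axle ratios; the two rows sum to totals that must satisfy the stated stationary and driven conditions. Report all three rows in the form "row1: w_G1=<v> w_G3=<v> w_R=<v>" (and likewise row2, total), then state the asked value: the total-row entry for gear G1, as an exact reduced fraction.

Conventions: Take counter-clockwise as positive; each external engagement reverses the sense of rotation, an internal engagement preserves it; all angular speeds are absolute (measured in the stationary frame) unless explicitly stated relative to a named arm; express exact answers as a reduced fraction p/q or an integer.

recognized (axles ride arm R): planetary set, 25/10/45 teeth
row 1 (train locked, turned with arm): all members turn x
superposition row 2 [arm held]: sun y, ring −(25/45)·y, arm 0
boundary: total ω_ring = x − (25/45)·y = 0 and total ω_arm = x = 1  ⇒  y = 9/5, x = 1
row 2 ring = −(25/45)·9/5 = -1
totals (row 1 + row 2): sun 1 + 9/5 = 14/5, ring 1 + (-1) = 0, arm 1 + 0 = 1
asked cell (total, sun) = 14/5

row1: w_G1=1 w_G3=1 w_R=1
row2: w_G1=9/5 w_G3=-1 w_R=0
total: w_G1=14/5 w_G3=0 w_R=1
asked value: 14/5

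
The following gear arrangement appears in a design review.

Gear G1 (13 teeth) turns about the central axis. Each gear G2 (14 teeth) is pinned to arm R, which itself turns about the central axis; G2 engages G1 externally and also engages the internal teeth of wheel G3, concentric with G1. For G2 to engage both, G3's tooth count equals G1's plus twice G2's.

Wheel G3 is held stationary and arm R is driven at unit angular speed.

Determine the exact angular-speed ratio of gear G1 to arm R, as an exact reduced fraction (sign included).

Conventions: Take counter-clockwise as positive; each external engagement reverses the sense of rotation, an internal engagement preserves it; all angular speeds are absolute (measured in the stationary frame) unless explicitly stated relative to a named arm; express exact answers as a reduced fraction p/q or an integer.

54/13

recognized (axles ride arm R): planetary set, 13/14/41 teeth
ring teeth: 13 + 2·14 = 41
13(ω_sun−ω_arm) = −41(ω_ring−ω_arm),  ω_ring = 0, ω_arm = 1
ω_sun = 1 − (41/13)(0−1) = 54/13
ω_out/ω_in = 54/13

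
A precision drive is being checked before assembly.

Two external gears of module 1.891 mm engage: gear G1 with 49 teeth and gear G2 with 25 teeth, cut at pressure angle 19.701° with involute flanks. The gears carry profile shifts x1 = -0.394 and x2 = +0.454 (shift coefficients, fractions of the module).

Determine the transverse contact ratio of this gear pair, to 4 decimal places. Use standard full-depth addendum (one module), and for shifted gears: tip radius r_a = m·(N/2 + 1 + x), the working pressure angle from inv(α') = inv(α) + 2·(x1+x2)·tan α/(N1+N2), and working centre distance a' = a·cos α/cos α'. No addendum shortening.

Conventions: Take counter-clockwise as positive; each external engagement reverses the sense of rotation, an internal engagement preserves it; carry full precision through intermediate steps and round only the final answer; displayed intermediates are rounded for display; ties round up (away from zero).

1.6102

single-mesh involute tooth geometry (49T engaging 25T at module 1.891)
base radii: r_b1 = 43.617587, r_b2 = 22.253871
tip radii: r_a1 = 47.475446, r_a2 = 26.387014
inv(α') = inv(19.701°) + 2·(-0.394+0.454)·tan α/(49+25) = 0.01480487  ⇒  α' = 19.95686°
a' = a·cos α / cos α' = 69.9670·cos 19.701°/cos 19.95686° = 70.079755
action lengths: √(r_a1²−r_b1²) = 18.746308, √(r_a2²−r_b2²) = 14.178848
base pitch p_b = π·m·cos α = 5.593008
CR = (18.746308 + 14.178848 − 70.079755·sin 19.95686°)/5.593008 = 1.610236
contact ratio ≈ 1.6102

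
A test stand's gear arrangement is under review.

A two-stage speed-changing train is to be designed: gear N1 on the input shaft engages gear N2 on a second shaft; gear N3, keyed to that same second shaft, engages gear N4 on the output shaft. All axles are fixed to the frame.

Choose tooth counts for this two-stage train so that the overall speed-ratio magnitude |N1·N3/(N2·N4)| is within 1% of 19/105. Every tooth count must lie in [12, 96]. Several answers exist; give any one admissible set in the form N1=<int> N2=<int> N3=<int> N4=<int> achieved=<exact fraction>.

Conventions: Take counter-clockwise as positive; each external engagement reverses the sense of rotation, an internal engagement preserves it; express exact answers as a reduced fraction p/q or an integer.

class = fixed-axis compound train [2-stage, 19/105 wanted]
target = 19/105 in lowest terms: an exact hit needs N1·N3 = k·19 and N2·N4 = k·105 for one integer k, every count in [12, 96]; additionally prefer no 1:1 stage (N1 ≠ N2, N3 ≠ N4)
k = 1…11: no 1:1-free in-range split of k·19 and k·105 into factor pairs; take k = 12
k = 12: N1·N3 = 228 = 12·19, N2·N4 = 1260 = 14·90
achieved = 12·19/(14·90) = 19/105; |achieved − target| = 0 ≤ 19/10500 ✓

N1=12 N2=14 N3=19 N4=90 achieved=19/105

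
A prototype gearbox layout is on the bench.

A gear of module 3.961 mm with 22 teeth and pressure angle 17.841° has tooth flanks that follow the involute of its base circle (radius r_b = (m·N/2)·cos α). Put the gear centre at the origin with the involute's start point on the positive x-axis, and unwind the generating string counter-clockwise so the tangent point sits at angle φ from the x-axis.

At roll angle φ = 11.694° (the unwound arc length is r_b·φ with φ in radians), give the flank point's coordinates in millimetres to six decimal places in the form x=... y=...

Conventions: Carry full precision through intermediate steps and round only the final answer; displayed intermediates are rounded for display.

topology: single-mesh involute geometry — m = 3.961, N = 22
pitch radius r_p = m·N/2 = 3.961·22/2 = 43.571000
base radius r_b = r_p·cos α = 43.571000·cos 17.841° = 41.475688
roll angle φ = 11.694° = 0.20409880 rad
x = r_b·(cos φ + φ·sin φ) = 42.330575
y = r_b·(sin φ − φ·cos φ) = 0.117053

x=42.330575 y=0.117053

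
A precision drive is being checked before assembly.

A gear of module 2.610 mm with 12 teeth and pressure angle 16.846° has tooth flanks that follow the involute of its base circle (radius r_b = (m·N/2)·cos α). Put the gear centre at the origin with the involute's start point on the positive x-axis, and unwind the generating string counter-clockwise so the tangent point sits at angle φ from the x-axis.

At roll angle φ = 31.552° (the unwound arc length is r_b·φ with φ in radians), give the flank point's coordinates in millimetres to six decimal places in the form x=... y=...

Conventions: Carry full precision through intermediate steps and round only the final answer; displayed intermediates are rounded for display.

single-mesh involute tooth geometry (12T wheel at module 2.610)
pitch radius r_p = m·N/2 = 2.610·12/2 = 15.660000
base radius r_b = r_p·cos α = 15.660000·cos 16.846° = 14.987985
roll angle φ = 31.552° = 0.55068629 rad
x = r_b·(cos φ + φ·sin φ) = 17.091165
y = r_b·(sin φ − φ·cos φ) = 0.809295

x=17.091165 y=0.809295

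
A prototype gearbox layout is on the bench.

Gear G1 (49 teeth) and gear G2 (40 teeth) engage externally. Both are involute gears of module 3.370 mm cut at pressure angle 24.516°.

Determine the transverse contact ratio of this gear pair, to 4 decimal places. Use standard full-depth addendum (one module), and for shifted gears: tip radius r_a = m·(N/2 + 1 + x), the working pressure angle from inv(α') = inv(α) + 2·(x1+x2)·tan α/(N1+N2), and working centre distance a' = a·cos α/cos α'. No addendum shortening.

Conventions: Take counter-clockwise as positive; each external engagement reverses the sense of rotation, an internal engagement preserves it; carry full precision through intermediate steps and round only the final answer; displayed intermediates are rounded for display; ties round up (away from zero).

1.5395

class = single-mesh tooth geometry [involute pair 49T × 40T, m = 3.370]
base radii: r_b1 = 75.121388, r_b2 = 61.323582
tip radii: r_a1 = 85.935000, r_a2 = 70.770000
no profile shift: α' = α, a' = a
action lengths: √(r_a1²−r_b1²) = 41.732497, √(r_a2²−r_b2²) = 35.324371
base pitch p_b = π·m·cos α = 9.632686
CR = (41.732497 + 35.324371 − 149.965000·sin 24.51600°)/9.632686 = 1.539476
contact ratio ≈ 1.5395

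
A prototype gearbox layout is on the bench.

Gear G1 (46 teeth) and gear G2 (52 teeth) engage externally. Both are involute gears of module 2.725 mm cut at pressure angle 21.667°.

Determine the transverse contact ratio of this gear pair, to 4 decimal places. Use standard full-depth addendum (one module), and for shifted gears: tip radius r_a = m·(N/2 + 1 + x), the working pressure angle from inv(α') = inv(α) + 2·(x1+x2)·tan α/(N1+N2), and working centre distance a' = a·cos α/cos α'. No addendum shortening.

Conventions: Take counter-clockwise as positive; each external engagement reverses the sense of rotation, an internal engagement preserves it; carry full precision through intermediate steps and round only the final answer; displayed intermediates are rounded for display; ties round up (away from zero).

1.6681

recognized (one external pair, fixed centres): single-mesh tooth geometry, m = 2.725, N1 = 46, N2 = 52
base radii: r_b1 = 58.246721, r_b2 = 65.844120
tip radii: r_a1 = 65.400000, r_a2 = 73.575000
no profile shift: α' = α, a' = a
action lengths: √(r_a1²−r_b1²) = 29.740199, √(r_a2²−r_b2²) = 32.830359
base pitch p_b = π·m·cos α = 7.955977
CR = (29.740199 + 32.830359 − 133.525000·sin 21.66700°)/7.955977 = 1.668128
contact ratio ≈ 1.6681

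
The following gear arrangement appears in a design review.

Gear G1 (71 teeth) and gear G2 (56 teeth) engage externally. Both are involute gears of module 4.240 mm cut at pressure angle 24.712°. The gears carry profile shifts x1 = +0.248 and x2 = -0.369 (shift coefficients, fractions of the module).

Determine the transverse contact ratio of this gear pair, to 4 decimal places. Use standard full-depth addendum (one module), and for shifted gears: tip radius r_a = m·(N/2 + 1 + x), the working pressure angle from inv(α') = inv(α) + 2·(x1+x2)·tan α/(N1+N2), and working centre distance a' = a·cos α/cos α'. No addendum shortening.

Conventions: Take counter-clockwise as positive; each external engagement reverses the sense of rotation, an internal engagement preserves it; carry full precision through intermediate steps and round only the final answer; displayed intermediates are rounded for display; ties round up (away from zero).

1.5796

topology: single-mesh involute geometry — m = 4.240, 71T/56T pair
base radii: r_b1 = 136.735475, r_b2 = 107.847698
tip radii: r_a1 = 155.811520, r_a2 = 121.395440
inv(α') = inv(24.712°) + 2·(+0.248-0.369)·tan α/(71+56) = 0.02801970  ⇒  α' = 24.47213°
a' = a·cos α / cos α' = 269.2400·cos 24.712°/cos 24.47213° = 268.724619
action lengths: √(r_a1²−r_b1²) = 74.703679, √(r_a2²−r_b2²) = 55.729048
base pitch p_b = π·m·cos α = 12.100483
CR = (74.703679 + 55.729048 − 268.724619·sin 24.47213°)/12.100483 = 1.579557
contact ratio ≈ 1.5796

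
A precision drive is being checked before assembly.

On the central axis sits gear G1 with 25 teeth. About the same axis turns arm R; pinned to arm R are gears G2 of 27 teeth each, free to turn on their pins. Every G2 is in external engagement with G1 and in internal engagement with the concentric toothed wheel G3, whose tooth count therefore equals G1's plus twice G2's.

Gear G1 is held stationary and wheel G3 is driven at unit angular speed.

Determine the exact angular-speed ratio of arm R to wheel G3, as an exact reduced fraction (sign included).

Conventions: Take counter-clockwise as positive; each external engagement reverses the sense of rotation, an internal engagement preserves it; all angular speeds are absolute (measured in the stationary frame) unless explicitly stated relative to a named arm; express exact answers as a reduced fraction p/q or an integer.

recognized (axles ride arm R): planetary set, 25/27/79 teeth
ring teeth: 25 + 2·27 = 79
25(ω_sun−ω_arm) = −79(ω_ring−ω_arm),  ω_sun = 0, ω_ring = 1
25(0−ω_arm) = −79(1−ω_arm)  ⇒  104·ω_arm = 79  ⇒  ω_arm = 79/104
ω_out/ω_in = 79/104

79/104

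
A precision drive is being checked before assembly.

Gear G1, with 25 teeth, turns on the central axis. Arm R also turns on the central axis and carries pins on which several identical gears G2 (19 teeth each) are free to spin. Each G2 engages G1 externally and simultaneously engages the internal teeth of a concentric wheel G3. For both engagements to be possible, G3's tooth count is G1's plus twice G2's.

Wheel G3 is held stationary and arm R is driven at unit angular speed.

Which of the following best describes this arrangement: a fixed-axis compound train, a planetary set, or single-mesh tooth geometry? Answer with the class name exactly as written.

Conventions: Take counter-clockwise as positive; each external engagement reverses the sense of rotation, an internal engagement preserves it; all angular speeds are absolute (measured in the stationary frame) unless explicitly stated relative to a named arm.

class = planetary set [G3 = 25+2·19 = 63; Willis about the carrier]
classification: planetary set

planetary set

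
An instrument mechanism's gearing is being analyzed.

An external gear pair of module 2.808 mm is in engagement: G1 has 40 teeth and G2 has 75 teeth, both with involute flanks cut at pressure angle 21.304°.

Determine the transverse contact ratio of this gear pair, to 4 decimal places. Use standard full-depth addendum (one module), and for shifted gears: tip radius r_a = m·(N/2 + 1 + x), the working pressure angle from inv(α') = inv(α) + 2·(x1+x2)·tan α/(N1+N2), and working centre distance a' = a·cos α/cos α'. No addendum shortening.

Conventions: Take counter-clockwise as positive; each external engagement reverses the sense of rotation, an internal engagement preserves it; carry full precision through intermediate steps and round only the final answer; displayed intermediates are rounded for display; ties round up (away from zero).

1.6977

recognized (one external pair, fixed centres): single-mesh tooth geometry, m = 2.808, N1 = 40, N2 = 75
base radii: r_b1 = 52.322355, r_b2 = 98.104416
tip radii: r_a1 = 58.968000, r_a2 = 108.108000
no profile shift: α' = α, a' = a
action lengths: √(r_a1²−r_b1²) = 27.195518, √(r_a2²−r_b2²) = 45.418755
base pitch p_b = π·m·cos α = 8.218776
CR = (27.195518 + 45.418755 − 161.460000·sin 21.30400°)/8.218776 = 1.697726
contact ratio ≈ 1.6977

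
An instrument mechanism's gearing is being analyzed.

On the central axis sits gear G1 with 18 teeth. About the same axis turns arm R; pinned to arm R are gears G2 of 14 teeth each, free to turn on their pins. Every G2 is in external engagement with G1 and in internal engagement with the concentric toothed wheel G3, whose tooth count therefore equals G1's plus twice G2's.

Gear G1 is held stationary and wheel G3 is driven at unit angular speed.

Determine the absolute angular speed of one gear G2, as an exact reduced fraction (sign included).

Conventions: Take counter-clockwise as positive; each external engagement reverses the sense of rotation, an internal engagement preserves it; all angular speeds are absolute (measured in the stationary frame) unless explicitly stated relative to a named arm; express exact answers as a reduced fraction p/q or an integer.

class = planetary set [G3 = 18+2·14 = 46; Willis about the carrier]
ring teeth: 18 + 2·14 = 46
18(ω_sun−ω_arm) = −46(ω_ring−ω_arm),  ω_sun = 0, ω_ring = 1
18(0−ω_arm) = −46(1−ω_arm)  ⇒  64·ω_arm = 46  ⇒  ω_arm = 23/32
sun–planet mesh: 18·(0−23/32) = −14·(ω_p−ω_arm)  ⇒  ω_p−ω_arm = 207/224
ω_p = 23/32 + 207/224 = 23/14
exact speed ratio = 23/14

23/14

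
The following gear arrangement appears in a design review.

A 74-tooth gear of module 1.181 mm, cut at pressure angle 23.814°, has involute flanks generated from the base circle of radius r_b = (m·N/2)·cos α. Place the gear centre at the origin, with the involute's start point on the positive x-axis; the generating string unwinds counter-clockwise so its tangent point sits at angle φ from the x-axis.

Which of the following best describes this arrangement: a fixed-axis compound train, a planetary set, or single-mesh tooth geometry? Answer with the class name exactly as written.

class = single-mesh tooth geometry [base-circle involute, m = 1.181, 74T]
classification: single-mesh tooth geometry

single-mesh tooth geometry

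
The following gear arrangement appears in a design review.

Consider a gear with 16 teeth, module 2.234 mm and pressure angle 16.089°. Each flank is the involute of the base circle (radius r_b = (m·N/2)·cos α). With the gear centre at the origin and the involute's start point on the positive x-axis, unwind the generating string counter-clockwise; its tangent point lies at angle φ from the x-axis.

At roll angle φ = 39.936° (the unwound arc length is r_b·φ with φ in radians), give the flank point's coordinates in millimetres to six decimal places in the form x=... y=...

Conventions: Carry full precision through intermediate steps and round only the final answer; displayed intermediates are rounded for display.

class = single-mesh tooth geometry [base-circle involute, m = 2.234, 16T]
pitch radius r_p = m·N/2 = 2.234·16/2 = 17.872000
base radius r_b = r_p·cos α = 17.872000·cos 16.089° = 17.171996
roll angle φ = 39.936° = 0.69701469 rad
x = r_b·(cos φ + φ·sin φ) = 20.850198
y = r_b·(sin φ − φ·cos φ) = 1.845769

x=20.850198 y=1.845769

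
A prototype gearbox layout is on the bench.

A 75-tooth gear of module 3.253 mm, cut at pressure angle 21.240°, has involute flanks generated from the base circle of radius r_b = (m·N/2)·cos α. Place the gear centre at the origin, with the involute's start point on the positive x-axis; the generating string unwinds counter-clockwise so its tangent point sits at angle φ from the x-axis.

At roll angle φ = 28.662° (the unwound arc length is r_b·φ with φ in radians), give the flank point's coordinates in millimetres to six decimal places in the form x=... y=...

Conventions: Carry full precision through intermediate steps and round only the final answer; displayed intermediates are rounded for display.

single-mesh involute tooth geometry (75T wheel at module 3.253)
pitch radius r_p = m·N/2 = 3.253·75/2 = 121.987500
base radius r_b = r_p·cos α = 121.987500·cos 21.240° = 113.701025
roll angle φ = 28.662° = 0.50024627 rad
x = r_b·(cos φ + φ·sin φ) = 127.049913
y = r_b·(sin φ − φ·cos φ) = 4.626872

x=127.049913 y=4.626872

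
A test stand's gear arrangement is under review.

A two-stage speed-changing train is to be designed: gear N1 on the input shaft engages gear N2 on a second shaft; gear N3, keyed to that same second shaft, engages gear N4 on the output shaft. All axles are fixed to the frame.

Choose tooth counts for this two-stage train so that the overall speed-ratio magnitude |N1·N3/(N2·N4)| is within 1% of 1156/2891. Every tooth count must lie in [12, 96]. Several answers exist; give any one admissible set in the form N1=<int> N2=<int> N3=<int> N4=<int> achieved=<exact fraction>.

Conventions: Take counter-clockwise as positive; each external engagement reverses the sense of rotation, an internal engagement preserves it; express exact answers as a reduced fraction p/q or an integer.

class = fixed-axis compound train [2-stage, 1156/2891 wanted]
target = 1156/2891 in lowest terms: an exact hit needs N1·N3 = k·1156 and N2·N4 = k·2891 for one integer k, every count in [12, 96]; additionally prefer no 1:1 stage (N1 ≠ N2, N3 ≠ N4)
k = 1: N1·N3 = 1156 = 17·68, N2·N4 = 2891 = 49·59
achieved = 17·68/(49·59) = 1156/2891; |achieved − target| = 0 ≤ 289/72275 ✓

N1=17 N2=49 N3=68 N4=59 achieved=1156/2891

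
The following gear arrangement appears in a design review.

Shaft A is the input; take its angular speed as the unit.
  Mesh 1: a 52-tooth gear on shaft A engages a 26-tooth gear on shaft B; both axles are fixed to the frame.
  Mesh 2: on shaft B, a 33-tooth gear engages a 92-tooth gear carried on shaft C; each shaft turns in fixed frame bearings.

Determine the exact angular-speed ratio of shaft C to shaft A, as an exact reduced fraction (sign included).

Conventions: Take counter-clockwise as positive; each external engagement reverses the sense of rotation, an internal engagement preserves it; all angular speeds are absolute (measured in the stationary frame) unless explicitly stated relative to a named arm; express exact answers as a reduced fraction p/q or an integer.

class = fixed-axis compound train [2 meshes; 2 ratios multiply, 2 sense flips]
mesh 1 [52T→26T]: running ratio 2, sense −
mesh 2 [33T→92T]: running ratio 33/46, sense +
ω_out/ω_in = 33/46

33/46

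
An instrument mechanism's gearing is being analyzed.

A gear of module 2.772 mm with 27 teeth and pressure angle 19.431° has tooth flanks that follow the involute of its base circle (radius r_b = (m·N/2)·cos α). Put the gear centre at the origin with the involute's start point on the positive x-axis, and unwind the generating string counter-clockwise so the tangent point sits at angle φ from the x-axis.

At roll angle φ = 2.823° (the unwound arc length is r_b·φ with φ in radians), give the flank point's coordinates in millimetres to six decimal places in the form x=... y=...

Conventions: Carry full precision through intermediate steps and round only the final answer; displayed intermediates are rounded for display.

class = single-mesh tooth geometry [base-circle involute, m = 2.772, 27T]
pitch radius r_p = m·N/2 = 2.772·27/2 = 37.422000
base radius r_b = r_p·cos α = 37.422000·cos 19.431° = 35.290548
roll angle φ = 2.823° = 0.04927064 rad
x = r_b·(cos φ + φ·sin φ) = 35.333357
y = r_b·(sin φ − φ·cos φ) = 0.001407

x=35.333357 y=0.001407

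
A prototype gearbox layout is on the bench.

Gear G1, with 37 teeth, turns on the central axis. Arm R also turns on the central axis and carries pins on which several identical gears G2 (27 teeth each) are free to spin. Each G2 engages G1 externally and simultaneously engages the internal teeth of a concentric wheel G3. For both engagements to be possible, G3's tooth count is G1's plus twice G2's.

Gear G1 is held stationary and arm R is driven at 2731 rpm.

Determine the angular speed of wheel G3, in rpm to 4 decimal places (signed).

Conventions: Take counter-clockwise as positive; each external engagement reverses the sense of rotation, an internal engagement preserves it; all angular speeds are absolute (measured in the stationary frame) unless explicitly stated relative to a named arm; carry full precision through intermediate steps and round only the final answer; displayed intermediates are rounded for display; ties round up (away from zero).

topology: planetary set — G1 37T / G2 27T / G3 91T, arm = carrier (Willis)
normalise by the input: solve with ω_arm = 1, then scale by 2731 rpm
ring teeth: 37 + 2·27 = 91
37(ω_sun−ω_arm) = −91(ω_ring−ω_arm),  ω_sun = 0, ω_arm = 1
ω_ring = 1 − (37/91)(0−1) = 128/91
scale: ω_ring = 128/91 × 2731 rpm = +3841.4066 rpm

+3841.4066 rpm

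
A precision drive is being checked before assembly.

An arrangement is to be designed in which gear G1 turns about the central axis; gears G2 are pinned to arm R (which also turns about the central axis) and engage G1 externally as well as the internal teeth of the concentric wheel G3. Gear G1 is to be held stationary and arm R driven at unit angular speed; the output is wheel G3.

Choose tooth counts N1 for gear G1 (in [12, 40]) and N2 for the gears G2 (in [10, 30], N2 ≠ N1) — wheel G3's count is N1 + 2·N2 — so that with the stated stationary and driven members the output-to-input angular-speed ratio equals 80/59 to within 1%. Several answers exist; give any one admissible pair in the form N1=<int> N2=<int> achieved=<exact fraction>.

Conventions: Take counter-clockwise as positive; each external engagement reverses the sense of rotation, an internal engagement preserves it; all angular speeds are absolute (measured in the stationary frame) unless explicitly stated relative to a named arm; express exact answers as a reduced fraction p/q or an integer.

class = planetary set [ratio 80/59 wanted; Willis about the carrier]
Willis with ω_sun = 0: ω_ring/ω_arm = (N1+N3)/N3; set equal to 80/59  ⇒  N3/N1 = 1/(80/59 − 1) = 59/21
N3 = N1 + 2·N2  ⇒  N2/N1 = (N3/N1 − 1)/2 = (59/21 − 1)/2 = 19/21
smallest multiple with N1 ≥ 12 and N2 ≥ 10: k = 1  ⇒  N1 = 1·21 = 21, N2 = 1·19 = 19 (N1 ≤ 40, N2 ≤ 30, N2 ≠ N1 ✓), N3 = 21 + 2·19 = 59
check: (N1+N3)/N3 with N1 = 21, N3 = 59 gives 80/59; |achieved − target| = 0 ≤ 4/295 ✓

N1=21 N2=19 achieved=80/59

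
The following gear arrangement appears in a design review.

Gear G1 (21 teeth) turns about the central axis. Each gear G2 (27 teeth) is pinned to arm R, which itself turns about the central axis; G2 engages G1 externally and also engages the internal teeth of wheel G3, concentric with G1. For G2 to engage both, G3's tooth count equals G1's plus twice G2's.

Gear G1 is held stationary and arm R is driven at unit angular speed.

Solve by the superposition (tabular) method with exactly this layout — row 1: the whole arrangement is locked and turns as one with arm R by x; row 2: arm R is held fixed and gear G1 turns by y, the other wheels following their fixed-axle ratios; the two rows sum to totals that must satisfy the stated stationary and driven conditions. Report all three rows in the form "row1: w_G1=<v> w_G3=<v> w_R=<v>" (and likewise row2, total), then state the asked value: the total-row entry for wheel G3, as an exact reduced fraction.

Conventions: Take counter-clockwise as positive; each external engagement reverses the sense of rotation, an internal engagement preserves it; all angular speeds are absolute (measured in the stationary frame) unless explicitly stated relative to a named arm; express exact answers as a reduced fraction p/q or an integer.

planetary set (21T centre, 27T on arm, 75T internal) — Willis relation
row 1 — lock + rotate with arm: ω_sun = ω_ring = ω_arm = x
row 2 — arm fixed, fixed-axis ratios: sun y, ring −(21/75)·y, arm 0
boundary: total ω_sun = x + y = 0 and total ω_arm = x = 1  ⇒  y = -1, x = 1
row 2 ring = −(21/75)·(-1) = 7/25
totals (row 1 + row 2): sun 1 + (-1) = 0, ring 1 + 7/25 = 32/25, arm 1 + 0 = 1
asked cell (total, ring) = 32/25

row1: w_G1=1 w_G3=1 w_R=1
row2: w_G1=-1 w_G3=7/25 w_R=0
total: w_G1=0 w_G3=32/25 w_R=1
asked value: 32/25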